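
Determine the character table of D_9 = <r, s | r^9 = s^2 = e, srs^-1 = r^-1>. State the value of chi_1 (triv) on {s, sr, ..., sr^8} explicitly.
Conjugacy classes: {e} of size 1, {r^1, r^8} of size 2, {r^2, r^7} of size 2, {r^3, r^6} of size 2, {r^4, r^5} of size 2, {s, sr, ..., sr^8} of size 9.
Character table:
  irrep \ class              {e} (size 1)  {r^1, r^8} (size 2)  {r^2, r^7} (size 2)  {r^3, r^6} (size 2)  {r^4, r^5} (size 2)  {s, sr, ..., sr^8} (size 9)
  chi_1 (triv)               1             1                    1                    1                    1                    1                          
  chi_2 (sign: r->1, s->-1)  1             1                    1                    1                    1                    -1                         
  chi_3 (2d, j=1)            2             2*cos(2*pi/9)        2*cos(4*pi/9)        -1                   -2*cos(pi/9)         0                          
  chi_4 (2d, j=2)            2             2*cos(4*pi/9)        -2*cos(pi/9)         -1                   2*cos(2*pi/9)        0                          
  chi_5 (2d, j=3)            2             -1                   -1                   2                    -1                   0                          
  chi_6 (2d, j=4)            2             -2*cos(pi/9)         2*cos(2*pi/9)        -1                   2*cos(4*pi/9)        0                          

Spot check: chi_1 (triv) on {s, sr, ..., sr^8} = 1.

Details: D_9 has order 2*9 = 18 with 6 conjugacy classes, hence 6 irreducibles. Sum of squared dims 1 + 1 + 4 + 4 + 4 + 4 = 18 = |G|. Linear characters come from the abelianisation; the 2-dimensional irreps have character r^k -> 2*cos(2*pi*j*k/9), reflections -> 0.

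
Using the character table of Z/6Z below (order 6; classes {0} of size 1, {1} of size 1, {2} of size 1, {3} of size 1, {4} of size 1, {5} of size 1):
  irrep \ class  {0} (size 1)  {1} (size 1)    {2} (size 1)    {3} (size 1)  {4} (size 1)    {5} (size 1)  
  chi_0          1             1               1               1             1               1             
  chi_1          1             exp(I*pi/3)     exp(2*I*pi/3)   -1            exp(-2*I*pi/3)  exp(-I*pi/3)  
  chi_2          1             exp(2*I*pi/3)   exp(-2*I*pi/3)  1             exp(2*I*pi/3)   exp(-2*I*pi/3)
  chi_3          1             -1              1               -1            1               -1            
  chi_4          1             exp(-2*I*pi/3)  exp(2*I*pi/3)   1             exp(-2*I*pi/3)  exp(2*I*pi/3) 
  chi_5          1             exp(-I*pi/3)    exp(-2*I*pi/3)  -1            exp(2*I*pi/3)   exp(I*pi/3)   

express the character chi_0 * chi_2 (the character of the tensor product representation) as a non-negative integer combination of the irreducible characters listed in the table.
chi_0 tensor chi_2 = chi_2 (all other irreducibles have multiplicity 0).

Derivation: The character of a tensor product is the pointwise product (chi_0 * chi_2)(C) = chi_0(C) * chi_2(C):
  {0}: (1)*(1), {1}: (1)*(exp(2*I*pi/3)), {2}: (1)*(exp(-2*I*pi/3)), {3}: (1)*(1), {4}: (1)*(exp(2*I*pi/3)), {5}: (1)*(exp(-2*I*pi/3))
so (chi_0 * chi_2) takes values
  {0} -> 1, {1} -> exp(2*I*pi/3), {2} -> exp(-2*I*pi/3), {3} -> 1, {4} -> exp(2*I*pi/3), {5} -> exp(-2*I*pi/3).
Now take the inner product of this character with each irreducible chi from the table, <chi_0*chi_2, chi> = (1/6) sum_C |C| (chi_0*chi_2)(C) conj(chi(C)):
  <chi_0*chi_2, chi_0> = (1/6)[1*(1)*conj(1) + 1*(exp(2*I*pi/3))*conj(1) + 1*(exp(-2*I*pi/3))*conj(1) + 1*(1)*conj(1) + 1*(exp(2*I*pi/3))*conj(1) + 1*(exp(-2*I*pi/3))*conj(1)]
      = (1/6)[(1) + (exp(2*I*pi/3)) + (exp(-2*I*pi/3)) + (1) + (exp(2*I*pi/3)) + (exp(-2*I*pi/3))] = 0/6 = 0
  <chi_0*chi_2, chi_1> = (1/6)[1*(1)*conj(1) + 1*(exp(2*I*pi/3))*conj(exp(I*pi/3)) + 1*(exp(-2*I*pi/3))*conj(exp(2*I*pi/3)) + 1*(1)*conj(-1) + 1*(exp(2*I*pi/3))*conj(exp(-2*I*pi/3)) + 1*(exp(-2*I*pi/3))*conj(exp(-I*pi/3))]
      = (1/6)[(1) + (exp(I*pi/3)) + (exp(2*I*pi/3)) + (-1) + (exp(-2*I*pi/3)) + (exp(-I*pi/3))] = 0/6 = 0
  <chi_0*chi_2, chi_2> = (1/6)[1*(1)*conj(1) + 1*(exp(2*I*pi/3))*conj(exp(2*I*pi/3)) + 1*(exp(-2*I*pi/3))*conj(exp(-2*I*pi/3)) + 1*(1)*conj(1) + 1*(exp(2*I*pi/3))*conj(exp(2*I*pi/3)) + 1*(exp(-2*I*pi/3))*conj(exp(-2*I*pi/3))]
      = (1/6)[(1) + (1) + (1) + (1) + (1) + (1)] = 6/6 = 1
  <chi_0*chi_2, chi_3> = (1/6)[1*(1)*conj(1) + 1*(exp(2*I*pi/3))*conj(-1) + 1*(exp(-2*I*pi/3))*conj(1) + 1*(1)*conj(-1) + 1*(exp(2*I*pi/3))*conj(1) + 1*(exp(-2*I*pi/3))*conj(-1)]
      = (1/6)[(1) + (-exp(2*I*pi/3)) + (exp(-2*I*pi/3)) + (-1) + (exp(2*I*pi/3)) + (-exp(-2*I*pi/3))] = 0/6 = 0
  <chi_0*chi_2, chi_4> = (1/6)[1*(1)*conj(1) + 1*(exp(2*I*pi/3))*conj(exp(-2*I*pi/3)) + 1*(exp(-2*I*pi/3))*conj(exp(2*I*pi/3)) + 1*(1)*conj(1) + 1*(exp(2*I*pi/3))*conj(exp(-2*I*pi/3)) + 1*(exp(-2*I*pi/3))*conj(exp(2*I*pi/3))]
      = (1/6)[(1) + (exp(-2*I*pi/3)) + (exp(2*I*pi/3)) + (1) + (exp(-2*I*pi/3)) + (exp(2*I*pi/3))] = 0/6 = 0
  <chi_0*chi_2, chi_5> = (1/6)[1*(1)*conj(1) + 1*(exp(2*I*pi/3))*conj(exp(-I*pi/3)) + 1*(exp(-2*I*pi/3))*conj(exp(-2*I*pi/3)) + 1*(1)*conj(-1) + 1*(exp(2*I*pi/3))*conj(exp(2*I*pi/3)) + 1*(exp(-2*I*pi/3))*conj(exp(I*pi/3))]
      = (1/6)[(1) + (-1) + (1) + (-1) + (1) + (-1)] = 0/6 = 0
(Exp terms are combined using exp(i*s)*conj(exp(i*t)) = exp(i*(s-t)), and sums of them are collapsed using the identity that for every m > 1 the m distinct m-th roots of unity sum to 0, e.g. 1 + exp(2*I*pi/3) + exp(-2*I*pi/3) = 0.)
Hence the multiplicities are chi_2: 1. Dimension check: dim(chi_0)*dim(chi_2) = 1*1 = 1 and sum (mult * dim) = 1*1 = 1.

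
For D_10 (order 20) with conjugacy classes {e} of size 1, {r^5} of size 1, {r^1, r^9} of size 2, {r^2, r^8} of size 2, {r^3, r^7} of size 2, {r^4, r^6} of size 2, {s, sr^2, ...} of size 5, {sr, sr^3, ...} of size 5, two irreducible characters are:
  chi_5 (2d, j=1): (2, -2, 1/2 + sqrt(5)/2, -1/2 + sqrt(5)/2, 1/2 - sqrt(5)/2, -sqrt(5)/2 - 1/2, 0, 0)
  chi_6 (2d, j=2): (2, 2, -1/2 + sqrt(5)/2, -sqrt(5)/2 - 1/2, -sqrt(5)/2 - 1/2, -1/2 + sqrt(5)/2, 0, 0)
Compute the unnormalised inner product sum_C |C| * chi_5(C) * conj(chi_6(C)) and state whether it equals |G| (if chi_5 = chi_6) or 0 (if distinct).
Sum = 0; so <chi_5, chi_6> = 0 (distinct irreducibles are orthogonal).

Derivation: Compute term by term over conjugacy classes (|C| * chi_5(C) * conj(chi_6(C))):
  1*(2)*conj(2) + 1*(-2)*conj(2) + 2*(1/2 + sqrt(5)/2)*conj(-1/2 + sqrt(5)/2) + 2*(-1/2 + sqrt(5)/2)*conj(-sqrt(5)/2 - 1/2) + 2*(1/2 - sqrt(5)/2)*conj(-sqrt(5)/2 - 1/2) + 2*(-sqrt(5)/2 - 1/2)*conj(-1/2 + sqrt(5)/2) + 5*(0)*conj(0) + 5*(0)*conj(0)
  = (4) + (-4) + (2) + (-2) + (2) + (-2) + (0) + (0)
  = 0.
Dividing by |G| = 20 gives 0/20 = 0, matching the row-orthogonality relation <chi_5, chi_6> = [chi_5 = chi_6].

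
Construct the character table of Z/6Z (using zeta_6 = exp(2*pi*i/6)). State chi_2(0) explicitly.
Character table of Z/6Z (irreps indexed chi_0,...,chi_5 with chi_k(m) = zeta_6^(k*m), zeta_6 = exp(2*pi*i/6)):
  irrep \ class  {0} (size 1)  {1} (size 1)    {2} (size 1)    {3} (size 1)  {4} (size 1)    {5} (size 1)  
  chi_0          1             1               1               1             1               1             
  chi_1          1             exp(I*pi/3)     exp(2*I*pi/3)   -1            exp(-2*I*pi/3)  exp(-I*pi/3)  
  chi_2          1             exp(2*I*pi/3)   exp(-2*I*pi/3)  1             exp(2*I*pi/3)   exp(-2*I*pi/3)
  chi_3          1             -1              1               -1            1               -1            
  chi_4          1             exp(-2*I*pi/3)  exp(2*I*pi/3)   1             exp(-2*I*pi/3)  exp(2*I*pi/3) 
  chi_5          1             exp(-I*pi/3)    exp(-2*I*pi/3)  -1            exp(2*I*pi/3)   exp(I*pi/3)   

Spot check: chi_2(0) = zeta_6^(2*0) = zeta_6^0 = 1.

Proof sketch: Z/6Z is abelian, so all 6 irreducible complex representations are 1-dimensional. They are given by chi_k(m) = zeta_6^(k*m) for k = 0,...,5. Row orthogonality: sum_m chi_k(m) conj(chi_l(m)) = 6 * [k = l].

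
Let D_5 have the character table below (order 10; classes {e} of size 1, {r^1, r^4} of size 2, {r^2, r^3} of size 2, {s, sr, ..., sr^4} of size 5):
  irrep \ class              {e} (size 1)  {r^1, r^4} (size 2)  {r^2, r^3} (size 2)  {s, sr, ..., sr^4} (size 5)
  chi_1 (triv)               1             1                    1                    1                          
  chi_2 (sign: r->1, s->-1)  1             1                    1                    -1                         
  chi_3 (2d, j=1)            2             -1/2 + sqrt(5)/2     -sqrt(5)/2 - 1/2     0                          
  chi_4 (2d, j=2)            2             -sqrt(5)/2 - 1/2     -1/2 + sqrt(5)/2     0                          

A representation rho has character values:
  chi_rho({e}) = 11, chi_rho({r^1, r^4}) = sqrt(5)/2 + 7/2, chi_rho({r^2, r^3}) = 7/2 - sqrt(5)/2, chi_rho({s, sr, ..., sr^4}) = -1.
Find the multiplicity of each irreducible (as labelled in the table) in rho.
Multiplicities: chi_1: 2, chi_2: 3, chi_3: 2, chi_4: 1.

Working: Use <chi_rho, chi> = (1/|G|) sum_C |C| * chi_rho(C) * conj(chi(C)) with |G| = 10 for each irreducible chi in the table:
  <chi_rho, chi_1> = (1/10)[1*(11)*conj(1) + 2*(sqrt(5)/2 + 7/2)*conj(1) + 2*(7/2 - sqrt(5)/2)*conj(1) + 5*(-1)*conj(1)]
      = (1/10)[(11) + (sqrt(5) + 7) + (7 - sqrt(5)) + (-5)] = 20/10 = 2
  <chi_rho, chi_2> = (1/10)[1*(11)*conj(1) + 2*(sqrt(5)/2 + 7/2)*conj(1) + 2*(7/2 - sqrt(5)/2)*conj(1) + 5*(-1)*conj(-1)]
      = (1/10)[(11) + (sqrt(5) + 7) + (7 - sqrt(5)) + (5)] = 30/10 = 3
  <chi_rho, chi_3> = (1/10)[1*(11)*conj(2) + 2*(sqrt(5)/2 + 7/2)*conj(-1/2 + sqrt(5)/2) + 2*(7/2 - sqrt(5)/2)*conj(-sqrt(5)/2 - 1/2) + 5*(-1)*conj(0)]
      = (1/10)[(22) + (-1 + 3*sqrt(5)) + (-3*sqrt(5) - 1) + (0)] = 20/10 = 2
  <chi_rho, chi_4> = (1/10)[1*(11)*conj(2) + 2*(sqrt(5)/2 + 7/2)*conj(-sqrt(5)/2 - 1/2) + 2*(7/2 - sqrt(5)/2)*conj(-1/2 + sqrt(5)/2) + 5*(-1)*conj(0)]
      = (1/10)[(22) + (-4*sqrt(5) - 6) + (-6 + 4*sqrt(5)) + (0)] = 10/10 = 1
Dimension check: dim(rho) = sum (mult * dim) = 2*1 + 3*1 + 2*2 + 1*2 = 11 = chi_rho(e) = 11.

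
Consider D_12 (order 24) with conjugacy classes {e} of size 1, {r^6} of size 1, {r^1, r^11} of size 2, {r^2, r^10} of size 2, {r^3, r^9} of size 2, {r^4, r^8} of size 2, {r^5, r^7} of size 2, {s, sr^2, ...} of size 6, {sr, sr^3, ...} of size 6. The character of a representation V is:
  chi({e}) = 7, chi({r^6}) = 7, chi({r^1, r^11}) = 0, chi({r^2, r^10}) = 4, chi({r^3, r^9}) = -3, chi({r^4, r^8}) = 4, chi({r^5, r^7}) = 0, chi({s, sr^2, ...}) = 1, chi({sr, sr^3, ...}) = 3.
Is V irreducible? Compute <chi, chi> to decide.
Not irreducible (reducible): <chi, chi> = 10 > 1.

Argument: <chi, chi> = (1/|G|) sum_C |C| * |chi(C)|^2 = (1/24)[1*|7|^2 + 1*|7|^2 + 2*|0|^2 + 2*|4|^2 + 2*|-3|^2 + 2*|4|^2 + 2*|0|^2 + 6*|1|^2 + 6*|3|^2]
  = (1/24)[(49) + (49) + (0) + (32) + (18) + (32) + (0) + (6) + (54)] = 240/24 = 10.
A character is irreducible iff <chi, chi> = 1, so this representation is reducible.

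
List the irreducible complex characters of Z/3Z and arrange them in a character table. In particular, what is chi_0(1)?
Character table of Z/3Z (irreps indexed chi_0,...,chi_2 with chi_k(m) = zeta_3^(k*m), zeta_3 = exp(2*pi*i/3)):
  irrep \ class  {0} (size 1)  {1} (size 1)    {2} (size 1)  
  chi_0          1             1               1             
  chi_1          1             exp(2*I*pi/3)   exp(-2*I*pi/3)
  chi_2          1             exp(-2*I*pi/3)  exp(2*I*pi/3) 

Spot check: chi_0(1) = zeta_3^(0*1) = zeta_3^0 = 1.

Details: Z/3Z is abelian, so all 3 irreducible complex representations are 1-dimensional. They are given by chi_k(m) = zeta_3^(k*m) for k = 0,...,2. Row orthogonality: sum_m chi_k(m) conj(chi_l(m)) = 3 * [k = l].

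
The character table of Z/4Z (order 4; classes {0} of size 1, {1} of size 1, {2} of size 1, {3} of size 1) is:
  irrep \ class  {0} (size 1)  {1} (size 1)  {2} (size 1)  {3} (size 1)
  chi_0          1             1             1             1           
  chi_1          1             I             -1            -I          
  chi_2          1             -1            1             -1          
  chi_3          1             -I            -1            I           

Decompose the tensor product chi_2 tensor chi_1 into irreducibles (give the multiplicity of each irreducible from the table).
chi_2 tensor chi_1 = chi_3 (all other irreducibles have multiplicity 0).

Justification: The character of a tensor product is the pointwise product (chi_2 * chi_1)(C) = chi_2(C) * chi_1(C):
  {0}: (1)*(1), {1}: (-1)*(I), {2}: (1)*(-1), {3}: (-1)*(-I)
so (chi_2 * chi_1) takes values
  {0} -> 1, {1} -> -I, {2} -> -1, {3} -> I.
Now take the inner product of this character with each irreducible chi from the table, <chi_2*chi_1, chi> = (1/4) sum_C |C| (chi_2*chi_1)(C) conj(chi(C)):
  <chi_2*chi_1, chi_0> = (1/4)[1*(1)*conj(1) + 1*(-I)*conj(1) + 1*(-1)*conj(1) + 1*(I)*conj(1)]
      = (1/4)[(1) + (-I) + (-1) + (I)] = 0/4 = 0
  <chi_2*chi_1, chi_1> = (1/4)[1*(1)*conj(1) + 1*(-I)*conj(I) + 1*(-1)*conj(-1) + 1*(I)*conj(-I)]
      = (1/4)[(1) + (-1) + (1) + (-1)] = 0/4 = 0
  <chi_2*chi_1, chi_2> = (1/4)[1*(1)*conj(1) + 1*(-I)*conj(-1) + 1*(-1)*conj(1) + 1*(I)*conj(-1)]
      = (1/4)[(1) + (I) + (-1) + (-I)] = 0/4 = 0
  <chi_2*chi_1, chi_3> = (1/4)[1*(1)*conj(1) + 1*(-I)*conj(-I) + 1*(-1)*conj(-1) + 1*(I)*conj(I)]
      = (1/4)[(1) + (1) + (1) + (1)] = 4/4 = 1
(Exp terms are combined using exp(i*s)*conj(exp(i*t)) = exp(i*(s-t)), and sums of them are collapsed using the identity that for every m > 1 the m distinct m-th roots of unity sum to 0, e.g. 1 + exp(2*I*pi/3) + exp(-2*I*pi/3) = 0.)
Hence the multiplicities are chi_3: 1. Dimension check: dim(chi_2)*dim(chi_1) = 1*1 = 1 and sum (mult * dim) = 1*1 = 1.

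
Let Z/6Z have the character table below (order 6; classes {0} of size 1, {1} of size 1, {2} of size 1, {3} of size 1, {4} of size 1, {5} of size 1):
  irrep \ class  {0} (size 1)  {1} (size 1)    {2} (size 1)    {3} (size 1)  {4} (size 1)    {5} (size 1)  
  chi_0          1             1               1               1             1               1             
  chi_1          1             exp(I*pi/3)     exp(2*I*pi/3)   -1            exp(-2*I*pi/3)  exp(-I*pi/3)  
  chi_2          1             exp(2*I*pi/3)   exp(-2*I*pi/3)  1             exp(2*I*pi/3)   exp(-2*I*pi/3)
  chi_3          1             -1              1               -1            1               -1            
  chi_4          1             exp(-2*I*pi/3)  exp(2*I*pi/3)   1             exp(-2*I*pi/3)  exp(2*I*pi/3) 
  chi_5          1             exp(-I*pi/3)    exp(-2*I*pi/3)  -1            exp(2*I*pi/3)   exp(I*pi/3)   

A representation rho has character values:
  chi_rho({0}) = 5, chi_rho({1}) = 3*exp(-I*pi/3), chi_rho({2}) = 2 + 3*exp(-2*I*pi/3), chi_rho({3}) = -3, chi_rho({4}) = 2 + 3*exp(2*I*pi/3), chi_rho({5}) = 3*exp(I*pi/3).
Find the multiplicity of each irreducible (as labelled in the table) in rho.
Multiplicities: chi_0: 1, chi_1: 0, chi_2: 0, chi_3: 1, chi_4: 0, chi_5: 3.

Derivation: Use <chi_rho, chi> = (1/|G|) sum_C |C| * chi_rho(C) * conj(chi(C)) with |G| = 6 for each irreducible chi in the table:
  <chi_rho, chi_0> = (1/6)[1*(5)*conj(1) + 1*(3*exp(-I*pi/3))*conj(1) + 1*(2 + 3*exp(-2*I*pi/3))*conj(1) + 1*(-3)*conj(1) + 1*(2 + 3*exp(2*I*pi/3))*conj(1) + 1*(3*exp(I*pi/3))*conj(1)]
      = (1/6)[(5) + (3*exp(-I*pi/3)) + (2 + 3*exp(-2*I*pi/3)) + (-3) + (2 + 3*exp(2*I*pi/3)) + (3*exp(I*pi/3))] = 6/6 = 1
  <chi_rho, chi_1> = (1/6)[1*(5)*conj(1) + 1*(3*exp(-I*pi/3))*conj(exp(I*pi/3)) + 1*(2 + 3*exp(-2*I*pi/3))*conj(exp(2*I*pi/3)) + 1*(-3)*conj(-1) + 1*(2 + 3*exp(2*I*pi/3))*conj(exp(-2*I*pi/3)) + 1*(3*exp(I*pi/3))*conj(exp(-I*pi/3))]
      = (1/6)[(5) + (3*exp(-2*I*pi/3)) + (2*exp(-2*I*pi/3) + 3*exp(2*I*pi/3)) + (3) + (3*exp(-2*I*pi/3) + 2*exp(2*I*pi/3)) + (3*exp(2*I*pi/3))] = 0/6 = 0
  <chi_rho, chi_2> = (1/6)[1*(5)*conj(1) + 1*(3*exp(-I*pi/3))*conj(exp(2*I*pi/3)) + 1*(2 + 3*exp(-2*I*pi/3))*conj(exp(-2*I*pi/3)) + 1*(-3)*conj(1) + 1*(2 + 3*exp(2*I*pi/3))*conj(exp(2*I*pi/3)) + 1*(3*exp(I*pi/3))*conj(exp(-2*I*pi/3))]
      = (1/6)[(5) + (-3) + (3 + 2*exp(2*I*pi/3)) + (-3) + (3 + 2*exp(-2*I*pi/3)) + (-3)] = 0/6 = 0
  <chi_rho, chi_3> = (1/6)[1*(5)*conj(1) + 1*(3*exp(-I*pi/3))*conj(-1) + 1*(2 + 3*exp(-2*I*pi/3))*conj(1) + 1*(-3)*conj(-1) + 1*(2 + 3*exp(2*I*pi/3))*conj(1) + 1*(3*exp(I*pi/3))*conj(-1)]
      = (1/6)[(5) + (-3*exp(-I*pi/3)) + (2 + 3*exp(-2*I*pi/3)) + (3) + (2 + 3*exp(2*I*pi/3)) + (-3*exp(I*pi/3))] = 6/6 = 1
  <chi_rho, chi_4> = (1/6)[1*(5)*conj(1) + 1*(3*exp(-I*pi/3))*conj(exp(-2*I*pi/3)) + 1*(2 + 3*exp(-2*I*pi/3))*conj(exp(2*I*pi/3)) + 1*(-3)*conj(1) + 1*(2 + 3*exp(2*I*pi/3))*conj(exp(-2*I*pi/3)) + 1*(3*exp(I*pi/3))*conj(exp(2*I*pi/3))]
      = (1/6)[(5) + (3*exp(I*pi/3)) + (2*exp(-2*I*pi/3) + 3*exp(2*I*pi/3)) + (-3) + (3*exp(-2*I*pi/3) + 2*exp(2*I*pi/3)) + (3*exp(-I*pi/3))] = 0/6 = 0
  <chi_rho, chi_5> = (1/6)[1*(5)*conj(1) + 1*(3*exp(-I*pi/3))*conj(exp(-I*pi/3)) + 1*(2 + 3*exp(-2*I*pi/3))*conj(exp(-2*I*pi/3)) + 1*(-3)*conj(-1) + 1*(2 + 3*exp(2*I*pi/3))*conj(exp(2*I*pi/3)) + 1*(3*exp(I*pi/3))*conj(exp(I*pi/3))]
      = (1/6)[(5) + (3) + (3 + 2*exp(2*I*pi/3)) + (3) + (3 + 2*exp(-2*I*pi/3)) + (3)] = 18/6 = 3
(Exp terms are combined using exp(i*s)*conj(exp(i*t)) = exp(i*(s-t)), and sums of them are collapsed using the identity that for every m > 1 the m distinct m-th roots of unity sum to 0, e.g. 1 + exp(2*I*pi/3) + exp(-2*I*pi/3) = 0.)
Dimension check: dim(rho) = sum (mult * dim) = 1*1 + 0*1 + 0*1 + 1*1 + 0*1 + 3*1 = 5 = chi_rho(e) = 5.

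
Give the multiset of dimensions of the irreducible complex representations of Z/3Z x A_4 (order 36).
Dimensions: 1, 1, 1, 1, 1, 1, 1, 1, 1, 3, 3, 3

Working: There are 12 irreducibles (= number of conjugacy classes). Their dimensions d_i satisfy sum d_i^2 = |G| = 36: 1 + 1 + 1 + 1 + 1 + 1 + 1 + 1 + 1 + 9 + 9 + 9 = 36. (For the product with Z/3Z: each of the 3 1-dim characters of Z/3Z tensors with each irrep of A_4, giving 3 copies of each A_4-dimension.)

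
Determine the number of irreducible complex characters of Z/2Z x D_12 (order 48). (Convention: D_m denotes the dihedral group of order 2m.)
18

Reasoning: The number of irreducible complex representations of a finite group equals its number of conjugacy classes. For a direct product, #classes(G x H) = #classes(G) * #classes(H). Z/2Z has 2 classes (abelian), D_12 has 9 classes, so 2 * 9 = 18, so Z/2Z x D_12 (order 48) has exactly 18 irreducible complex representations.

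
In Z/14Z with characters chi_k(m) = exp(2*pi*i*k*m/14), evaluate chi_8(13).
chi_8(13) = zeta_14^104 = exp(6*I*pi/7)

Reasoning: chi_8(13) = zeta_14^(8*13) = zeta_14^104. Since zeta_14^14 = 1, this equals zeta_14^6 = exp(2*pi*i*6/14) = exp(6*I*pi/7).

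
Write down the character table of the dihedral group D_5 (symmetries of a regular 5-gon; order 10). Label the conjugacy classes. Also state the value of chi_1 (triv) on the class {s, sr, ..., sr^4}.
Conjugacy classes: {e} of size 1, {r^1, r^4} of size 2, {r^2, r^3} of size 2, {s, sr, ..., sr^4} of size 5.
Character table:
  irrep \ class              {e} (size 1)  {r^1, r^4} (size 2)  {r^2, r^3} (size 2)  {s, sr, ..., sr^4} (size 5)
  chi_1 (triv)               1             1                    1                    1                          
  chi_2 (sign: r->1, s->-1)  1             1                    1                    -1                         
  chi_3 (2d, j=1)            2             -1/2 + sqrt(5)/2     -sqrt(5)/2 - 1/2     0                          
  chi_4 (2d, j=2)            2             -sqrt(5)/2 - 1/2     -1/2 + sqrt(5)/2     0                          

Spot check: chi_1 (triv) on {s, sr, ..., sr^4} = 1.

Details: D_5 has order 2*5 = 10 with 4 conjugacy classes, hence 4 irreducibles. Sum of squared dims 1 + 1 + 4 + 4 = 10 = |G|. Linear characters come from the abelianisation; the 2-dimensional irreps have character r^k -> 2*cos(2*pi*j*k/5), reflections -> 0.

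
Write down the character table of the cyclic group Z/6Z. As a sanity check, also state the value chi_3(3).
Character table of Z/6Z (irreps indexed chi_0,...,chi_5 with chi_k(m) = zeta_6^(k*m), zeta_6 = exp(2*pi*i/6)):
  irrep \ class  {0} (size 1)  {1} (size 1)    {2} (size 1)    {3} (size 1)  {4} (size 1)    {5} (size 1)  
  chi_0          1             1               1               1             1               1             
  chi_1          1             exp(I*pi/3)     exp(2*I*pi/3)   -1            exp(-2*I*pi/3)  exp(-I*pi/3)  
  chi_2          1             exp(2*I*pi/3)   exp(-2*I*pi/3)  1             exp(2*I*pi/3)   exp(-2*I*pi/3)
  chi_3          1             -1              1               -1            1               -1            
  chi_4          1             exp(-2*I*pi/3)  exp(2*I*pi/3)   1             exp(-2*I*pi/3)  exp(2*I*pi/3) 
  chi_5          1             exp(-I*pi/3)    exp(-2*I*pi/3)  -1            exp(2*I*pi/3)   exp(I*pi/3)   

Spot check: chi_3(3) = zeta_6^(3*3) = zeta_6^9 = -1.

Derivation: Z/6Z is abelian, so all 6 irreducible complex representations are 1-dimensional. They are given by chi_k(m) = zeta_6^(k*m) for k = 0,...,5. Row orthogonality: sum_m chi_k(m) conj(chi_l(m)) = 6 * [k = l].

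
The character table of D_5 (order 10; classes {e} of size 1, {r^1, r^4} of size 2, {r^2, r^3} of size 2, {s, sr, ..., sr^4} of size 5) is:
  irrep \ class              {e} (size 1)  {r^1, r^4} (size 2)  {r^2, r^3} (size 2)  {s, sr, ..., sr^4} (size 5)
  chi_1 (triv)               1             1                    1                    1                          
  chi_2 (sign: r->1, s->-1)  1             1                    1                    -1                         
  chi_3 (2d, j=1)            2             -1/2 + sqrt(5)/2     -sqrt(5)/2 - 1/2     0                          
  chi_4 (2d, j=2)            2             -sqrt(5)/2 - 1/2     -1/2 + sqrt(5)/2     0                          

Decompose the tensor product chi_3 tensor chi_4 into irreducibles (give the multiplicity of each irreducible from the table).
chi_3 tensor chi_4 = chi_3 + chi_4 (all other irreducibles have multiplicity 0).

Argument: The character of a tensor product is the pointwise product (chi_3 * chi_4)(C) = chi_3(C) * chi_4(C):
  {e}: (2)*(2), {r^1, r^4}: (-1/2 + sqrt(5)/2)*(-sqrt(5)/2 - 1/2), {r^2, r^3}: (-sqrt(5)/2 - 1/2)*(-1/2 + sqrt(5)/2), {s, sr, ..., sr^4}: (0)*(0)
so (chi_3 * chi_4) takes values
  {e} -> 4, {r^1, r^4} -> -1, {r^2, r^3} -> -1, {s, sr, ..., sr^4} -> 0.
Now take the inner product of this character with each irreducible chi from the table, <chi_3*chi_4, chi> = (1/10) sum_C |C| (chi_3*chi_4)(C) conj(chi(C)):
  <chi_3*chi_4, chi_1> = (1/10)[1*(4)*conj(1) + 2*(-1)*conj(1) + 2*(-1)*conj(1) + 5*(0)*conj(1)]
      = (1/10)[(4) + (-2) + (-2) + (0)] = 0/10 = 0
  <chi_3*chi_4, chi_2> = (1/10)[1*(4)*conj(1) + 2*(-1)*conj(1) + 2*(-1)*conj(1) + 5*(0)*conj(-1)]
      = (1/10)[(4) + (-2) + (-2) + (0)] = 0/10 = 0
  <chi_3*chi_4, chi_3> = (1/10)[1*(4)*conj(2) + 2*(-1)*conj(-1/2 + sqrt(5)/2) + 2*(-1)*conj(-sqrt(5)/2 - 1/2) + 5*(0)*conj(0)]
      = (1/10)[(8) + (1 - sqrt(5)) + (1 + sqrt(5)) + (0)] = 10/10 = 1
  <chi_3*chi_4, chi_4> = (1/10)[1*(4)*conj(2) + 2*(-1)*conj(-sqrt(5)/2 - 1/2) + 2*(-1)*conj(-1/2 + sqrt(5)/2) + 5*(0)*conj(0)]
      = (1/10)[(8) + (1 + sqrt(5)) + (1 - sqrt(5)) + (0)] = 10/10 = 1
Hence the multiplicities are chi_3: 1, chi_4: 1. Dimension check: dim(chi_3)*dim(chi_4) = 2*2 = 4 and sum (mult * dim) = 1*2 + 1*2 = 4.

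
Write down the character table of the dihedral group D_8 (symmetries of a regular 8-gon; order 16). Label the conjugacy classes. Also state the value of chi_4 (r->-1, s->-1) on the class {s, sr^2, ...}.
Conjugacy classes: {e} of size 1, {r^4} of size 1, {r^1, r^7} of size 2, {r^2, r^6} of size 2, {r^3, r^5} of size 2, {s, sr^2, ...} of size 4, {sr, sr^3, ...} of size 4.
Character table:
  irrep \ class              {e} (size 1)  {r^4} (size 1)  {r^1, r^7} (size 2)  {r^2, r^6} (size 2)  {r^3, r^5} (size 2)  {s, sr^2, ...} (size 4)  {sr, sr^3, ...} (size 4)
  chi_1 (triv)               1             1               1                    1                    1                    1                        1                       
  chi_2 (sign: r->1, s->-1)  1             1               1                    1                    1                    -1                       -1                      
  chi_3 (r->-1, s->1)        1             1               -1                   1                    -1                   1                        -1                      
  chi_4 (r->-1, s->-1)       1             1               -1                   1                    -1                   -1                       1                       
  chi_5 (2d, j=1)            2             -2              sqrt(2)              0                    -sqrt(2)             0                        0                       
  chi_6 (2d, j=2)            2             2               0                    -2                   0                    0                        0                       
  chi_7 (2d, j=3)            2             -2              -sqrt(2)             0                    sqrt(2)              0                        0                       

Spot check: chi_4 (r->-1, s->-1) on {s, sr^2, ...} = -1.

Derivation: D_8 has order 2*8 = 16 with 7 conjugacy classes, hence 7 irreducibles. Sum of squared dims 1 + 1 + 1 + 1 + 4 + 4 + 4 = 16 = |G|. Linear characters come from the abelianisation; the 2-dimensional irreps have character r^k -> 2*cos(2*pi*j*k/8), reflections -> 0.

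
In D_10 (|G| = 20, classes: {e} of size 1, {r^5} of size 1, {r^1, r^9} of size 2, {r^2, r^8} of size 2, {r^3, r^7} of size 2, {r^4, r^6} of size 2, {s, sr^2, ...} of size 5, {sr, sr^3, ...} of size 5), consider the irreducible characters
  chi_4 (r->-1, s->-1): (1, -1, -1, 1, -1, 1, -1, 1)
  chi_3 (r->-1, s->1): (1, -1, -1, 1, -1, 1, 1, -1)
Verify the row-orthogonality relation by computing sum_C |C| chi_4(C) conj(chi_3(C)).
Sum = 0; so <chi_4, chi_3> = 0 (distinct irreducibles are orthogonal).

Derivation: Compute term by term over conjugacy classes (|C| * chi_4(C) * conj(chi_3(C))):
  1*(1)*conj(1) + 1*(-1)*conj(-1) + 2*(-1)*conj(-1) + 2*(1)*conj(1) + 2*(-1)*conj(-1) + 2*(1)*conj(1) + 5*(-1)*conj(1) + 5*(1)*conj(-1)
  = (1) + (1) + (2) + (2) + (2) + (2) + (-5) + (-5)
  = 0.
Dividing by |G| = 20 gives 0/20 = 0, matching the row-orthogonality relation <chi_4, chi_3> = [chi_4 = chi_3].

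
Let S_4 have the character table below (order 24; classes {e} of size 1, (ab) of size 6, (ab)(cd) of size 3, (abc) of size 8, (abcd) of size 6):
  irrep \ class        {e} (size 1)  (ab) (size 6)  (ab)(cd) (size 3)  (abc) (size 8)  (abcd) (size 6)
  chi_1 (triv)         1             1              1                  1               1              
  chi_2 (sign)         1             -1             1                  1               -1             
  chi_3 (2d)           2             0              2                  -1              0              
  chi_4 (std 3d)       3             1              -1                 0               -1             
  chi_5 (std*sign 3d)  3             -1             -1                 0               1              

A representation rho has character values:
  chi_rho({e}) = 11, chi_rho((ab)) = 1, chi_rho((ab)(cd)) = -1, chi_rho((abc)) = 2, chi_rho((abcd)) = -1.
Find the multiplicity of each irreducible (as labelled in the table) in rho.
Multiplicities: chi_1: 1, chi_2: 1, chi_3: 0, chi_4: 2, chi_5: 1.

Solution. Use <chi_rho, chi> = (1/|G|) sum_C |C| * chi_rho(C) * conj(chi(C)) with |G| = 24 for each irreducible chi in the table:
  <chi_rho, chi_1> = (1/24)[1*(11)*conj(1) + 6*(1)*conj(1) + 3*(-1)*conj(1) + 8*(2)*conj(1) + 6*(-1)*conj(1)]
      = (1/24)[(11) + (6) + (-3) + (16) + (-6)] = 24/24 = 1
  <chi_rho, chi_2> = (1/24)[1*(11)*conj(1) + 6*(1)*conj(-1) + 3*(-1)*conj(1) + 8*(2)*conj(1) + 6*(-1)*conj(-1)]
      = (1/24)[(11) + (-6) + (-3) + (16) + (6)] = 24/24 = 1
  <chi_rho, chi_3> = (1/24)[1*(11)*conj(2) + 6*(1)*conj(0) + 3*(-1)*conj(2) + 8*(2)*conj(-1) + 6*(-1)*conj(0)]
      = (1/24)[(22) + (0) + (-6) + (-16) + (0)] = 0/24 = 0
  <chi_rho, chi_4> = (1/24)[1*(11)*conj(3) + 6*(1)*conj(1) + 3*(-1)*conj(-1) + 8*(2)*conj(0) + 6*(-1)*conj(-1)]
      = (1/24)[(33) + (6) + (3) + (0) + (6)] = 48/24 = 2
  <chi_rho, chi_5> = (1/24)[1*(11)*conj(3) + 6*(1)*conj(-1) + 3*(-1)*conj(-1) + 8*(2)*conj(0) + 6*(-1)*conj(1)]
      = (1/24)[(33) + (-6) + (3) + (0) + (-6)] = 24/24 = 1
Dimension check: dim(rho) = sum (mult * dim) = 1*1 + 1*1 + 0*2 + 2*3 + 1*3 = 11 = chi_rho(e) = 11.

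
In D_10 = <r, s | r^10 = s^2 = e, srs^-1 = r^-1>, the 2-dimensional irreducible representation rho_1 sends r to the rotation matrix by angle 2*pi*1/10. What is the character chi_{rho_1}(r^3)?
chi_{rho_1}(r^3) = 2*cos(2*pi*1*3/10) = 1/2 - sqrt(5)/2

Why: rho_1(r^3) is rotation by angle 2*pi*1*3/10, whose trace is 2*cos(2*pi*1*3/10) = 1/2 - sqrt(5)/2.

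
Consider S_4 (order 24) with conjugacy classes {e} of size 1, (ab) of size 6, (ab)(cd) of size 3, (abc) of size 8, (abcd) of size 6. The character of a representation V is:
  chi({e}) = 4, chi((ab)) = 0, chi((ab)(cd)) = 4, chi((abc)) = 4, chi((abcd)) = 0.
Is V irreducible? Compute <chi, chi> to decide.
Not irreducible (reducible): <chi, chi> = 8 > 1.

Argument: <chi, chi> = (1/|G|) sum_C |C| * |chi(C)|^2 = (1/24)[1*|4|^2 + 6*|0|^2 + 3*|4|^2 + 8*|4|^2 + 6*|0|^2]
  = (1/24)[(16) + (0) + (48) + (128) + (0)] = 192/24 = 8.
A character is irreducible iff <chi, chi> = 1, so this representation is reducible.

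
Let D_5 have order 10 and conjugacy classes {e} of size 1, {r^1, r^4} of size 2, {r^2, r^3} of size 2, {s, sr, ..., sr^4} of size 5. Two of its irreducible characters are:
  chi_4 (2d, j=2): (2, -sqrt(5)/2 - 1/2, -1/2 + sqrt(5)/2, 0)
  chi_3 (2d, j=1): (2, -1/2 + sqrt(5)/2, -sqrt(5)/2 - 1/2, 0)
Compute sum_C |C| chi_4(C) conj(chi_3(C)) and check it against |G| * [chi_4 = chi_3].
Sum = 0; so <chi_4, chi_3> = 0 (distinct irreducibles are orthogonal).

Derivation: Compute term by term over conjugacy classes (|C| * chi_4(C) * conj(chi_3(C))):
  1*(2)*conj(2) + 2*(-sqrt(5)/2 - 1/2)*conj(-1/2 + sqrt(5)/2) + 2*(-1/2 + sqrt(5)/2)*conj(-sqrt(5)/2 - 1/2) + 5*(0)*conj(0)
  = (4) + (-2) + (-2) + (0)
  = 0.
Dividing by |G| = 10 gives 0/10 = 0, matching the row-orthogonality relation <chi_4, chi_3> = [chi_4 = chi_3].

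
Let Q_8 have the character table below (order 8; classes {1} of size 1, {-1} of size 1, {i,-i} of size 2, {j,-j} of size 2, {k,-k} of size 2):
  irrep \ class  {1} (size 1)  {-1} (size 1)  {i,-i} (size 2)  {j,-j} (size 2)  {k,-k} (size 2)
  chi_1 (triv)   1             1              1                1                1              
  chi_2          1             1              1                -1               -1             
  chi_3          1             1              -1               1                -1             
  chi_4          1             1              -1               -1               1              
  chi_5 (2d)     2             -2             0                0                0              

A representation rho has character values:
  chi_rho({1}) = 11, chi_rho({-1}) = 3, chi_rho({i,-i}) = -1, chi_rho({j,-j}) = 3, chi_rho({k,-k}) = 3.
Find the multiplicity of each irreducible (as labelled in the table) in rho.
Multiplicities: chi_1: 3, chi_2: 0, chi_3: 2, chi_4: 2, chi_5: 2.

Details: Use <chi_rho, chi> = (1/|G|) sum_C |C| * chi_rho(C) * conj(chi(C)) with |G| = 8 for each irreducible chi in the table:
  <chi_rho, chi_1> = (1/8)[1*(11)*conj(1) + 1*(3)*conj(1) + 2*(-1)*conj(1) + 2*(3)*conj(1) + 2*(3)*conj(1)]
      = (1/8)[(11) + (3) + (-2) + (6) + (6)] = 24/8 = 3
  <chi_rho, chi_2> = (1/8)[1*(11)*conj(1) + 1*(3)*conj(1) + 2*(-1)*conj(1) + 2*(3)*conj(-1) + 2*(3)*conj(-1)]
      = (1/8)[(11) + (3) + (-2) + (-6) + (-6)] = 0/8 = 0
  <chi_rho, chi_3> = (1/8)[1*(11)*conj(1) + 1*(3)*conj(1) + 2*(-1)*conj(-1) + 2*(3)*conj(1) + 2*(3)*conj(-1)]
      = (1/8)[(11) + (3) + (2) + (6) + (-6)] = 16/8 = 2
  <chi_rho, chi_4> = (1/8)[1*(11)*conj(1) + 1*(3)*conj(1) + 2*(-1)*conj(-1) + 2*(3)*conj(-1) + 2*(3)*conj(1)]
      = (1/8)[(11) + (3) + (2) + (-6) + (6)] = 16/8 = 2
  <chi_rho, chi_5> = (1/8)[1*(11)*conj(2) + 1*(3)*conj(-2) + 2*(-1)*conj(0) + 2*(3)*conj(0) + 2*(3)*conj(0)]
      = (1/8)[(22) + (-6) + (0) + (0) + (0)] = 16/8 = 2
Dimension check: dim(rho) = sum (mult * dim) = 3*1 + 0*1 + 2*1 + 2*1 + 2*2 = 11 = chi_rho(e) = 11.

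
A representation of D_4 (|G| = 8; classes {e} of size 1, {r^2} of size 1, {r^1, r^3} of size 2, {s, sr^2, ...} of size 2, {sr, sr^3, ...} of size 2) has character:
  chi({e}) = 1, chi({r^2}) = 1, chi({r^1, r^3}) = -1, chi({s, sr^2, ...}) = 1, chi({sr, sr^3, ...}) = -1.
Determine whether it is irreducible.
Irreducible: <chi, chi> = 1.

Derivation: <chi, chi> = (1/|G|) sum_C |C| * |chi(C)|^2 = (1/8)[1*|1|^2 + 1*|1|^2 + 2*|-1|^2 + 2*|1|^2 + 2*|-1|^2]
  = (1/8)[(1) + (1) + (2) + (2) + (2)] = 8/8 = 1.
A character is irreducible iff <chi, chi> = 1, so this representation is irreducible.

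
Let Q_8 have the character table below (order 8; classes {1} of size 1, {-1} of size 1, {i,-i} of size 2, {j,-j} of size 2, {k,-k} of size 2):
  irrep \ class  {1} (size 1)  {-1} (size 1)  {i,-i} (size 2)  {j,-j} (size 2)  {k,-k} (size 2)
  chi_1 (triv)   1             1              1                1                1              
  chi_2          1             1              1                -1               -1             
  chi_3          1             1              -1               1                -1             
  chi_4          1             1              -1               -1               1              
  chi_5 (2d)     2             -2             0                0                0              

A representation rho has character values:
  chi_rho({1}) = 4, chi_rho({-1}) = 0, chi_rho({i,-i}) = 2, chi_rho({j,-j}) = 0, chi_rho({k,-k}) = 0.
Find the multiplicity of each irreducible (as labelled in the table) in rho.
Multiplicities: chi_1: 1, chi_2: 1, chi_3: 0, chi_4: 0, chi_5: 1.

Working: Use <chi_rho, chi> = (1/|G|) sum_C |C| * chi_rho(C) * conj(chi(C)) with |G| = 8 for each irreducible chi in the table:
  <chi_rho, chi_1> = (1/8)[1*(4)*conj(1) + 1*(0)*conj(1) + 2*(2)*conj(1) + 2*(0)*conj(1) + 2*(0)*conj(1)]
      = (1/8)[(4) + (0) + (4) + (0) + (0)] = 8/8 = 1
  <chi_rho, chi_2> = (1/8)[1*(4)*conj(1) + 1*(0)*conj(1) + 2*(2)*conj(1) + 2*(0)*conj(-1) + 2*(0)*conj(-1)]
      = (1/8)[(4) + (0) + (4) + (0) + (0)] = 8/8 = 1
  <chi_rho, chi_3> = (1/8)[1*(4)*conj(1) + 1*(0)*conj(1) + 2*(2)*conj(-1) + 2*(0)*conj(1) + 2*(0)*conj(-1)]
      = (1/8)[(4) + (0) + (-4) + (0) + (0)] = 0/8 = 0
  <chi_rho, chi_4> = (1/8)[1*(4)*conj(1) + 1*(0)*conj(1) + 2*(2)*conj(-1) + 2*(0)*conj(-1) + 2*(0)*conj(1)]
      = (1/8)[(4) + (0) + (-4) + (0) + (0)] = 0/8 = 0
  <chi_rho, chi_5> = (1/8)[1*(4)*conj(2) + 1*(0)*conj(-2) + 2*(2)*conj(0) + 2*(0)*conj(0) + 2*(0)*conj(0)]
      = (1/8)[(8) + (0) + (0) + (0) + (0)] = 8/8 = 1
Dimension check: dim(rho) = sum (mult * dim) = 1*1 + 1*1 + 0*1 + 0*1 + 1*2 = 4 = chi_rho(e) = 4.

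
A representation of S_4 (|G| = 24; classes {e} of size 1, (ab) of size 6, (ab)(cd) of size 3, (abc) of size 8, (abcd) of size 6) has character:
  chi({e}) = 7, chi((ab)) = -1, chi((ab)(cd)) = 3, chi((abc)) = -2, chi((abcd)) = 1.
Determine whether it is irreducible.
Not irreducible (reducible): <chi, chi> = 5 > 1.

Justification: <chi, chi> = (1/|G|) sum_C |C| * |chi(C)|^2 = (1/24)[1*|7|^2 + 6*|-1|^2 + 3*|3|^2 + 8*|-2|^2 + 6*|1|^2]
  = (1/24)[(49) + (6) + (27) + (32) + (6)] = 120/24 = 5.
A character is irreducible iff <chi, chi> = 1, so this representation is reducible.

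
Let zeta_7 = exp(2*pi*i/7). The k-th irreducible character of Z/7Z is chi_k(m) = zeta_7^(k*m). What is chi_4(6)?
chi_4(6) = zeta_7^24 = exp(6*I*pi/7)

chi_4(6) = zeta_7^(4*6) = zeta_7^24. Since zeta_7^7 = 1, this equals zeta_7^3 = exp(2*pi*i*3/7) = exp(6*I*pi/7).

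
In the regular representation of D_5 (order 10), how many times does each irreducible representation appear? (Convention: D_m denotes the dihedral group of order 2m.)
Each irreducible V_i of dimension d_i appears with multiplicity d_i, i.e. rho_reg = (direct sum over all irreducibles V_i) d_i V_i. The irreducible dimensions for D_5 are 1, 1, 2, 2: 2 irreducibles of dimension 1, each with multiplicity 1; 2 irreducibles of dimension 2, each with multiplicity 2. Total dimension 2*1*1 + 2*2*2 = 10 = |G|.

Justification: General theorem: in the regular representation of a finite group G, each irreducible appears with multiplicity equal to its dimension. Check: dim(rho_reg) = sum d_i^2 = 1 + 1 + 4 + 4 = 10 = |G|.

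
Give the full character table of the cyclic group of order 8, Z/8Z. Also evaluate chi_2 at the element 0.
Character table of Z/8Z (irreps indexed chi_0,...,chi_7 with chi_k(m) = zeta_8^(k*m), zeta_8 = exp(2*pi*i/8)):
  irrep \ class  {0} (size 1)  {1} (size 1)    {2} (size 1)  {3} (size 1)    {4} (size 1)  {5} (size 1)    {6} (size 1)  {7} (size 1)  
  chi_0          1             1               1             1               1             1               1             1             
  chi_1          1             exp(I*pi/4)     I             exp(3*I*pi/4)   -1            exp(-3*I*pi/4)  -I            exp(-I*pi/4)  
  chi_2          1             I               -1            -I              1             I               -1            -I            
  chi_3          1             exp(3*I*pi/4)   -I            exp(I*pi/4)     -1            exp(-I*pi/4)    I             exp(-3*I*pi/4)
  chi_4          1             -1              1             -1              1             -1              1             -1            
  chi_5          1             exp(-3*I*pi/4)  I             exp(-I*pi/4)    -1            exp(I*pi/4)     -I            exp(3*I*pi/4) 
  chi_6          1             -I              -1            I               1             -I              -1            I             
  chi_7          1             exp(-I*pi/4)    -I            exp(-3*I*pi/4)  -1            exp(3*I*pi/4)   I             exp(I*pi/4)   

Spot check: chi_2(0) = zeta_8^(2*0) = zeta_8^0 = 1.

Justification: Z/8Z is abelian, so all 8 irreducible complex representations are 1-dimensional. They are given by chi_k(m) = zeta_8^(k*m) for k = 0,...,7. Row orthogonality: sum_m chi_k(m) conj(chi_l(m)) = 8 * [k = l].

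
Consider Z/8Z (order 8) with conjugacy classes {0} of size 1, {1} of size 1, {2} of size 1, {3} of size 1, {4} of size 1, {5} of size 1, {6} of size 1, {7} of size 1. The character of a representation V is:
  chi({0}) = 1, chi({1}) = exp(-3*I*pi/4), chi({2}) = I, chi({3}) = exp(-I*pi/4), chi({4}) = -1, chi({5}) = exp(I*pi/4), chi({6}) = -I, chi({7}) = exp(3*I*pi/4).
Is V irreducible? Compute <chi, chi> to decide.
Irreducible: <chi, chi> = 1.

Solution. <chi, chi> = (1/|G|) sum_C |C| * |chi(C)|^2 = (1/8)[1*|1|^2 + 1*|exp(-3*I*pi/4)|^2 + 1*|I|^2 + 1*|exp(-I*pi/4)|^2 + 1*|-1|^2 + 1*|exp(I*pi/4)|^2 + 1*|-I|^2 + 1*|exp(3*I*pi/4)|^2]
  = (1/8)[(1) + (1) + (1) + (1) + (1) + (1) + (1) + (1)] = 8/8 = 1.
(Exp terms are combined using exp(i*s)*conj(exp(i*t)) = exp(i*(s-t)), and sums of them are collapsed using the identity that for every m > 1 the m distinct m-th roots of unity sum to 0, e.g. 1 + exp(2*I*pi/3) + exp(-2*I*pi/3) = 0.)
A character is irreducible iff <chi, chi> = 1, so this representation is irreducible.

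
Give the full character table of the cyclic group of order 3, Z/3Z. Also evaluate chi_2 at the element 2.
Character table of Z/3Z (irreps indexed chi_0,...,chi_2 with chi_k(m) = zeta_3^(k*m), zeta_3 = exp(2*pi*i/3)):
  irrep \ class  {0} (size 1)  {1} (size 1)    {2} (size 1)  
  chi_0          1             1               1             
  chi_1          1             exp(2*I*pi/3)   exp(-2*I*pi/3)
  chi_2          1             exp(-2*I*pi/3)  exp(2*I*pi/3) 

Spot check: chi_2(2) = zeta_3^(2*2) = zeta_3^4 = exp(2*I*pi/3).

Argument: Z/3Z is abelian, so all 3 irreducible complex representations are 1-dimensional. They are given by chi_k(m) = zeta_3^(k*m) for k = 0,...,2. Row orthogonality: sum_m chi_k(m) conj(chi_l(m)) = 3 * [k = l].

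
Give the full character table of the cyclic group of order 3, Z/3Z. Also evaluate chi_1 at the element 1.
Character table of Z/3Z (irreps indexed chi_0,...,chi_2 with chi_k(m) = zeta_3^(k*m), zeta_3 = exp(2*pi*i/3)):
  irrep \ class  {0} (size 1)  {1} (size 1)    {2} (size 1)  
  chi_0          1             1               1             
  chi_1          1             exp(2*I*pi/3)   exp(-2*I*pi/3)
  chi_2          1             exp(-2*I*pi/3)  exp(2*I*pi/3) 

Spot check: chi_1(1) = zeta_3^(1*1) = zeta_3^1 = exp(2*I*pi/3).

Proof sketch: Z/3Z is abelian, so all 3 irreducible complex representations are 1-dimensional. They are given by chi_k(m) = zeta_3^(k*m) for k = 0,...,2. Row orthogonality: sum_m chi_k(m) conj(chi_l(m)) = 3 * [k = l].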